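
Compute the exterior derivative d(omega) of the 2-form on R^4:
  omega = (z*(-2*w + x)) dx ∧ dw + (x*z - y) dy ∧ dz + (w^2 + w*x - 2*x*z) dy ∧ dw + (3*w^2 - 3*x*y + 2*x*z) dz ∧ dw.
d(omega) = (2*w - x - 3*y + 2*z) dx ∧ dz ∧ dw + (z) dx ∧ dy ∧ dz + (w - 2*z) dx ∧ dy ∧ dw + (-x) dy ∧ dz ∧ dw

For a 2-form omega = sum_{i<j} g_{ij} dx_i ∧ dx_j, the exterior derivative is
  d(omega) = sum_{i<j} d(g_{ij}) ∧ dx_i ∧ dx_j = sum_{i<j, k} (∂g_{ij}/∂x_k) dx_k ∧ dx_i ∧ dx_j.
Expand each term, using dx_k ∧ dx_i ∧ dx_j = sgn(permutation) dx_{(a)} ∧ dx_{(b)} ∧ dx_{(c)} with (a < b < c) sorted:
  d(z*(-2*w + x)) includes (∂/∂z)(z*(-2*w + x)) dz = (-2*w + x) dz, which multiplied by dx ∧ dw gives (2*w - x) dx ∧ dz ∧ dw
  d(x*z - y) includes (∂/∂x)(x*z - y) dx = (z) dx, which multiplied by dy ∧ dz gives (z) dx ∧ dy ∧ dz
  d(w^2 + w*x - 2*x*z) includes (∂/∂x)(w^2 + w*x - 2*x*z) dx = (w - 2*z) dx, which multiplied by dy ∧ dw gives (w - 2*z) dx ∧ dy ∧ dw
  d(w^2 + w*x - 2*x*z) includes (∂/∂z)(w^2 + w*x - 2*x*z) dz = (-2*x) dz, which multiplied by dy ∧ dw gives (2*x) dy ∧ dz ∧ dw
  d(3*w^2 - 3*x*y + 2*x*z) includes (∂/∂x)(3*w^2 - 3*x*y + 2*x*z) dx = (-3*y + 2*z) dx, which multiplied by dz ∧ dw gives (-3*y + 2*z) dx ∧ dz ∧ dw
  d(3*w^2 - 3*x*y + 2*x*z) includes (∂/∂y)(3*w^2 - 3*x*y + 2*x*z) dy = (-3*x) dy, which multiplied by dz ∧ dw gives (-3*x) dy ∧ dz ∧ dw
Collecting like 3-forms: d(omega) = (2*w - x - 3*y + 2*z) dx ∧ dz ∧ dw + (z) dx ∧ dy ∧ dz + (w - 2*z) dx ∧ dy ∧ dw + (-x) dy ∧ dz ∧ dw.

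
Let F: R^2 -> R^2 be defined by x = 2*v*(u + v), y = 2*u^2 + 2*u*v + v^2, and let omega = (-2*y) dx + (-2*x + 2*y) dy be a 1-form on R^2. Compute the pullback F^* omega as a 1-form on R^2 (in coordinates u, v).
F^* omega = (16*u^3 - 16*u*v^2 - 8*v^3) du + (4*v*(-4*u^2 - 6*u*v - 3*v^2)) dv

Using F^*(f dg) = (f ∘ F) d(g ∘ F), substitute each coordinate x_i by F_i(u, v) in f_i, and replace dx_i by d F_i = (∂F_i/∂u) du + (∂F_i/∂v) dv.
  For the x component: f_1(F) = -4*u^2 - 4*u*v - 2*v^2; d F_1 = (2*v) du + (2*u + 4*v) dv
  For the y component: f_2(F) = 4*u^2 - 2*v^2; d F_2 = (4*u + 2*v) du + (2*u + 2*v) dv
Combining and collecting du, dv coefficients:
  coeff of du: 16*u^3 - 16*u*v^2 - 8*v^3
  coeff of dv: 4*v*(-4*u^2 - 6*u*v - 3*v^2)
F^* omega = (16*u^3 - 16*u*v^2 - 8*v^3) du + (4*v*(-4*u^2 - 6*u*v - 3*v^2)) dv.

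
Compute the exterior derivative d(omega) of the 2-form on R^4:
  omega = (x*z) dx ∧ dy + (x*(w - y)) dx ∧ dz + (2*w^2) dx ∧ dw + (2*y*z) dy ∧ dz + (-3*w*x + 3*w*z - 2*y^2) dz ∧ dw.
d(omega) = (2*x) dx ∧ dy ∧ dz + (-3*w + x) dx ∧ dz ∧ dw + (-4*y) dy ∧ dz ∧ dw

For a 2-form omega = sum_{i<j} g_{ij} dx_i ∧ dx_j, the exterior derivative is
  d(omega) = sum_{i<j} d(g_{ij}) ∧ dx_i ∧ dx_j = sum_{i<j, k} (∂g_{ij}/∂x_k) dx_k ∧ dx_i ∧ dx_j.
Expand each term, using dx_k ∧ dx_i ∧ dx_j = sgn(permutation) dx_{(a)} ∧ dx_{(b)} ∧ dx_{(c)} with (a < b < c) sorted:
  d(x*z) includes (∂/∂z)(x*z) dz = (x) dz, which multiplied by dx ∧ dy gives (x) dx ∧ dy ∧ dz
  d(x*(w - y)) includes (∂/∂y)(x*(w - y)) dy = (-x) dy, which multiplied by dx ∧ dz gives (x) dx ∧ dy ∧ dz
  d(x*(w - y)) includes (∂/∂w)(x*(w - y)) dw = (x) dw, which multiplied by dx ∧ dz gives (x) dx ∧ dz ∧ dw
  d(-3*w*x + 3*w*z - 2*y^2) includes (∂/∂x)(-3*w*x + 3*w*z - 2*y^2) dx = (-3*w) dx, which multiplied by dz ∧ dw gives (-3*w) dx ∧ dz ∧ dw
  d(-3*w*x + 3*w*z - 2*y^2) includes (∂/∂y)(-3*w*x + 3*w*z - 2*y^2) dy = (-4*y) dy, which multiplied by dz ∧ dw gives (-4*y) dy ∧ dz ∧ dw
Collecting like 3-forms: d(omega) = (2*x) dx ∧ dy ∧ dz + (-3*w + x) dx ∧ dz ∧ dw + (-4*y) dy ∧ dz ∧ dw.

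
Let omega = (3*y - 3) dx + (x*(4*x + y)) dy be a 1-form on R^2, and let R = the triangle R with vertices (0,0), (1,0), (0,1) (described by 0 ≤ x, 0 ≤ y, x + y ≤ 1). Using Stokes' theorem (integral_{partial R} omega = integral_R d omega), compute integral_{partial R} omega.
integral_(partial R) omega = 0

Stokes: integral_partial_R omega = integral_R d omega with d omega = (∂Q/∂x - ∂P/∂y) dx ∧ dy.
  ∂Q/∂x = 8*x + y
  ∂P/∂y = 3
  integrand = ∂Q/∂x - ∂P/∂y = 8*x + y - 3.
Integrating over R: integral_0^1 integral_0^{1-x} (8*x + y - 3) dy dx = 0.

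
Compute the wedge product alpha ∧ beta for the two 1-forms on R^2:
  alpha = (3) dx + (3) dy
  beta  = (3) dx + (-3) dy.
alpha ∧ beta = (-18) dx ∧ dy

Distribute the wedge, using dx_i ∧ dx_j = -dx_j ∧ dx_i and dx_i ∧ dx_i = 0. For each pair (i, j) with i < j, the coefficient of dx_i ∧ dx_j in alpha ∧ beta is (alpha_i * beta_j - alpha_j * beta_i). Collecting: alpha ∧ beta = (-18) dx ∧ dy.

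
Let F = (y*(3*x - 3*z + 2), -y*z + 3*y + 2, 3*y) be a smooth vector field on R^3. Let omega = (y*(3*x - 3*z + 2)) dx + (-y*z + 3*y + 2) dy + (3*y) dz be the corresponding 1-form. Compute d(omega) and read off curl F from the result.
d(omega) = (y + 3) dy ∧ dz + (-3*y) dz ∧ dx + (-3*x + 3*z - 2) dx ∧ dy; curl F = (y + 3, -3*y, -3*x + 3*z - 2)

d omega = sum_{i<j} (∂f_j/∂x_i - ∂f_i/∂x_j) dx_i ∧ dx_j. Under the identification (dy ∧ dz, dz ∧ dx, dx ∧ dy) ↔ (e_x, e_y, e_z), the coefficients are exactly the components of curl F. Compute:
  ∂R/∂y - ∂Q/∂z = (3) - (-y) = y + 3
  ∂P/∂z - ∂R/∂x = (-3*y) - (0) = -3*y
  ∂Q/∂x - ∂P/∂y = (0) - (3*x - 3*z + 2) = -3*x + 3*z - 2.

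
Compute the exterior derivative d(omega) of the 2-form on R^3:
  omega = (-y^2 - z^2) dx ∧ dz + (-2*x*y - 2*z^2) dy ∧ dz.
d(omega) = 0

For a 2-form omega = sum_{i<j} g_{ij} dx_i ∧ dx_j, the exterior derivative is
  d(omega) = sum_{i<j} d(g_{ij}) ∧ dx_i ∧ dx_j = sum_{i<j, k} (∂g_{ij}/∂x_k) dx_k ∧ dx_i ∧ dx_j.
Expand each term, using dx_k ∧ dx_i ∧ dx_j = sgn(permutation) dx_{(a)} ∧ dx_{(b)} ∧ dx_{(c)} with (a < b < c) sorted:
  d(-y^2 - z^2) includes (∂/∂y)(-y^2 - z^2) dy = (-2*y) dy, which multiplied by dx ∧ dz gives (2*y) dx ∧ dy ∧ dz
  d(-2*x*y - 2*z^2) includes (∂/∂x)(-2*x*y - 2*z^2) dx = (-2*y) dx, which multiplied by dy ∧ dz gives (-2*y) dx ∧ dy ∧ dz
Collecting like 3-forms: d(omega) = 0.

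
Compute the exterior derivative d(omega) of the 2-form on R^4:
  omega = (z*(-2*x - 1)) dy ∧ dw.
d(omega) = (-2*z) dx ∧ dy ∧ dw + (2*x + 1) dy ∧ dz ∧ dw

For a 2-form omega = sum_{i<j} g_{ij} dx_i ∧ dx_j, the exterior derivative is
  d(omega) = sum_{i<j} d(g_{ij}) ∧ dx_i ∧ dx_j = sum_{i<j, k} (∂g_{ij}/∂x_k) dx_k ∧ dx_i ∧ dx_j.
Expand each term, using dx_k ∧ dx_i ∧ dx_j = sgn(permutation) dx_{(a)} ∧ dx_{(b)} ∧ dx_{(c)} with (a < b < c) sorted:
  d(z*(-2*x - 1)) includes (∂/∂x)(z*(-2*x - 1)) dx = (-2*z) dx, which multiplied by dy ∧ dw gives (-2*z) dx ∧ dy ∧ dw
  d(z*(-2*x - 1)) includes (∂/∂z)(z*(-2*x - 1)) dz = (-2*x - 1) dz, which multiplied by dy ∧ dw gives (2*x + 1) dy ∧ dz ∧ dw
Collecting like 3-forms: d(omega) = (-2*z) dx ∧ dy ∧ dw + (2*x + 1) dy ∧ dz ∧ dw.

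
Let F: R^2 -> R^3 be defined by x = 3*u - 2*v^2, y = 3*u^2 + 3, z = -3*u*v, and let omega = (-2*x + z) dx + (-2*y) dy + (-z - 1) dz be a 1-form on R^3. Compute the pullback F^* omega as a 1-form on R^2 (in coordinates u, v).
F^* omega = (-36*u^3 - 9*u*v^2 - 9*u*v - 54*u + 12*v^2 + 3*v) du + (-9*u^2*v + 12*u*v^2 + 24*u*v + 3*u - 16*v^3) dv

Using F^*(f dg) = (f ∘ F) d(g ∘ F), substitute each coordinate x_i by F_i(u, v) in f_i, and replace dx_i by d F_i = (∂F_i/∂u) du + (∂F_i/∂v) dv.
  For the x component: f_1(F) = -3*u*v - 6*u + 4*v^2; d F_1 = (3) du + (-4*v) dv
  For the y component: f_2(F) = -6*u^2 - 6; d F_2 = (6*u) du + (0) dv
  For the z component: f_3(F) = 3*u*v - 1; d F_3 = (-3*v) du + (-3*u) dv
Combining and collecting du, dv coefficients:
  coeff of du: -36*u^3 - 9*u*v^2 - 9*u*v - 54*u + 12*v^2 + 3*v
  coeff of dv: -9*u^2*v + 12*u*v^2 + 24*u*v + 3*u - 16*v^3
F^* omega = (-36*u^3 - 9*u*v^2 - 9*u*v - 54*u + 12*v^2 + 3*v) du + (-9*u^2*v + 12*u*v^2 + 24*u*v + 3*u - 16*v^3) dv.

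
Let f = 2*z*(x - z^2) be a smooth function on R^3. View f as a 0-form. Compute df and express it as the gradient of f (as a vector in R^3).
df = (2*z) dx + (0) dy + (2*x - 6*z^2) dz; grad f = (2*z, 0, 2*x - 6*z^2)

For a 0-form f, d f = (∂f/∂x) dx + (∂f/∂y) dy + (∂f/∂z) dz. The components of the vector representation are exactly the entries of grad f in Cartesian coordinates:
  ∂f/∂x = 2*z
  ∂f/∂y = 0
  ∂f/∂z = 2*x - 6*z^2.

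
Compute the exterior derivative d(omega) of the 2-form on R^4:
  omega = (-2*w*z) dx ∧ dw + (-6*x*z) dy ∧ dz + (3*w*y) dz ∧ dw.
d(omega) = (2*w) dx ∧ dz ∧ dw + (-6*z) dx ∧ dy ∧ dz + (3*w) dy ∧ dz ∧ dw

For a 2-form omega = sum_{i<j} g_{ij} dx_i ∧ dx_j, the exterior derivative is
  d(omega) = sum_{i<j} d(g_{ij}) ∧ dx_i ∧ dx_j = sum_{i<j, k} (∂g_{ij}/∂x_k) dx_k ∧ dx_i ∧ dx_j.
Expand each term, using dx_k ∧ dx_i ∧ dx_j = sgn(permutation) dx_{(a)} ∧ dx_{(b)} ∧ dx_{(c)} with (a < b < c) sorted:
  d(-2*w*z) includes (∂/∂z)(-2*w*z) dz = (-2*w) dz, which multiplied by dx ∧ dw gives (2*w) dx ∧ dz ∧ dw
  d(-6*x*z) includes (∂/∂x)(-6*x*z) dx = (-6*z) dx, which multiplied by dy ∧ dz gives (-6*z) dx ∧ dy ∧ dz
  d(3*w*y) includes (∂/∂y)(3*w*y) dy = (3*w) dy, which multiplied by dz ∧ dw gives (3*w) dy ∧ dz ∧ dw
Collecting like 3-forms: d(omega) = (2*w) dx ∧ dz ∧ dw + (-6*z) dx ∧ dy ∧ dz + (3*w) dy ∧ dz ∧ dw.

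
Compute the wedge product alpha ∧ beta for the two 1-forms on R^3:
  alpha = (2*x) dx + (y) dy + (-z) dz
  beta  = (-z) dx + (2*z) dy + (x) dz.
alpha ∧ beta = (z*(4*x + y)) dx ∧ dy + (2*x^2 - z^2) dx ∧ dz + (x*y + 2*z^2) dy ∧ dz

Distribute the wedge, using dx_i ∧ dx_j = -dx_j ∧ dx_i and dx_i ∧ dx_i = 0. For each pair (i, j) with i < j, the coefficient of dx_i ∧ dx_j in alpha ∧ beta is (alpha_i * beta_j - alpha_j * beta_i). Collecting: alpha ∧ beta = (z*(4*x + y)) dx ∧ dy + (2*x^2 - z^2) dx ∧ dz + (x*y + 2*z^2) dy ∧ dz.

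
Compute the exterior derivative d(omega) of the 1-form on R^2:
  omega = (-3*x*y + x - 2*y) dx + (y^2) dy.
d(omega) = (3*x + 2) dx ∧ dy

For a 1-form omega = sum_i f_i dx_i, the exterior derivative is
  d(omega) = sum_{i < j} (∂f_j/∂x_i - ∂f_i/∂x_j) dx_i ∧ dx_j.
  coefficient of dx ∧ dy: ∂f_2/∂x - ∂f_1/∂y = ∂(y^2)/∂x - ∂(-3*x*y + x - 2*y)/∂y = 3*x + 2
Assembling: d(omega) = (3*x + 2) dx ∧ dy.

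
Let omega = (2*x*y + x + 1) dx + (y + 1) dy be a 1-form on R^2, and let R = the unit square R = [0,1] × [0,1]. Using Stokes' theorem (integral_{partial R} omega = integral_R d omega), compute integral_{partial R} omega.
integral_(partial R) omega = -1

Stokes: integral_partial_R omega = integral_R d omega with d omega = (∂Q/∂x - ∂P/∂y) dx ∧ dy.
  ∂Q/∂x = 0
  ∂P/∂y = 2*x
  integrand = ∂Q/∂x - ∂P/∂y = -2*x.
Integrating over R: integral_0^1 integral_0^1 (-2*x) dx dy = -1.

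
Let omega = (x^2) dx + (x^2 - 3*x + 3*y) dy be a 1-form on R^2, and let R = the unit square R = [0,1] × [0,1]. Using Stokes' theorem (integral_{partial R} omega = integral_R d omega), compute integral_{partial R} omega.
integral_(partial R) omega = -2

Stokes: integral_partial_R omega = integral_R d omega with d omega = (∂Q/∂x - ∂P/∂y) dx ∧ dy.
  ∂Q/∂x = 2*x - 3
  ∂P/∂y = 0
  integrand = ∂Q/∂x - ∂P/∂y = 2*x - 3.
Integrating over R: integral_0^1 integral_0^1 (2*x - 3) dx dy = -2.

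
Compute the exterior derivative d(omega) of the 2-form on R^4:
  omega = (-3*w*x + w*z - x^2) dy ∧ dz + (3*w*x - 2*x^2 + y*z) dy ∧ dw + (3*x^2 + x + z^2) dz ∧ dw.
d(omega) = (-3*w - 2*x) dx ∧ dy ∧ dz + (-3*x - y + z) dy ∧ dz ∧ dw + (3*w - 4*x) dx ∧ dy ∧ dw + (6*x + 1) dx ∧ dz ∧ dw

For a 2-form omega = sum_{i<j} g_{ij} dx_i ∧ dx_j, the exterior derivative is
  d(omega) = sum_{i<j} d(g_{ij}) ∧ dx_i ∧ dx_j = sum_{i<j, k} (∂g_{ij}/∂x_k) dx_k ∧ dx_i ∧ dx_j.
Expand each term, using dx_k ∧ dx_i ∧ dx_j = sgn(permutation) dx_{(a)} ∧ dx_{(b)} ∧ dx_{(c)} with (a < b < c) sorted:
  d(-3*w*x + w*z - x^2) includes (∂/∂x)(-3*w*x + w*z - x^2) dx = (-3*w - 2*x) dx, which multiplied by dy ∧ dz gives (-3*w - 2*x) dx ∧ dy ∧ dz
  d(-3*w*x + w*z - x^2) includes (∂/∂w)(-3*w*x + w*z - x^2) dw = (-3*x + z) dw, which multiplied by dy ∧ dz gives (-3*x + z) dy ∧ dz ∧ dw
  d(3*w*x - 2*x^2 + y*z) includes (∂/∂x)(3*w*x - 2*x^2 + y*z) dx = (3*w - 4*x) dx, which multiplied by dy ∧ dw gives (3*w - 4*x) dx ∧ dy ∧ dw
  d(3*w*x - 2*x^2 + y*z) includes (∂/∂z)(3*w*x - 2*x^2 + y*z) dz = (y) dz, which multiplied by dy ∧ dw gives (-y) dy ∧ dz ∧ dw
  d(3*x^2 + x + z^2) includes (∂/∂x)(3*x^2 + x + z^2) dx = (6*x + 1) dx, which multiplied by dz ∧ dw gives (6*x + 1) dx ∧ dz ∧ dw
Collecting like 3-forms: d(omega) = (-3*w - 2*x) dx ∧ dy ∧ dz + (-3*x - y + z) dy ∧ dz ∧ dw + (3*w - 4*x) dx ∧ dy ∧ dw + (6*x + 1) dx ∧ dz ∧ dw.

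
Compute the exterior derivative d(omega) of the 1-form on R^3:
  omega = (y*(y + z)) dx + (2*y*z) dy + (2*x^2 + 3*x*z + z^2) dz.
d(omega) = (-2*y - z) dx ∧ dy + (4*x - y + 3*z) dx ∧ dz + (-2*y) dy ∧ dz

For a 1-form omega = sum_i f_i dx_i, the exterior derivative is
  d(omega) = sum_{i < j} (∂f_j/∂x_i - ∂f_i/∂x_j) dx_i ∧ dx_j.
  coefficient of dx ∧ dy: ∂f_2/∂x - ∂f_1/∂y = ∂(2*y*z)/∂x - ∂(y*(y + z))/∂y = -2*y - z
  coefficient of dx ∧ dz: ∂f_3/∂x - ∂f_1/∂z = ∂(2*x^2 + 3*x*z + z^2)/∂x - ∂(y*(y + z))/∂z = 4*x - y + 3*z
  coefficient of dy ∧ dz: ∂f_3/∂y - ∂f_2/∂z = ∂(2*x^2 + 3*x*z + z^2)/∂y - ∂(2*y*z)/∂z = -2*y
Assembling: d(omega) = (-2*y - z) dx ∧ dy + (4*x - y + 3*z) dx ∧ dz + (-2*y) dy ∧ dz.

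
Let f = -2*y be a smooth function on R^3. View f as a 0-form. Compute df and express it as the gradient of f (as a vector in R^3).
df = (0) dx + (-2) dy + (0) dz; grad f = (0, -2, 0)

For a 0-form f, d f = (∂f/∂x) dx + (∂f/∂y) dy + (∂f/∂z) dz. The components of the vector representation are exactly the entries of grad f in Cartesian coordinates:
  ∂f/∂x = 0
  ∂f/∂y = -2
  ∂f/∂z = 0.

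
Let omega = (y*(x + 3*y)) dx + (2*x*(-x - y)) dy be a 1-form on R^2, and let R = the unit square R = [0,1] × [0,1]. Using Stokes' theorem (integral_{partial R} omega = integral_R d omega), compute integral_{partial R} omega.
integral_(partial R) omega = -13/2

Stokes: integral_partial_R omega = integral_R d omega with d omega = (∂Q/∂x - ∂P/∂y) dx ∧ dy.
  ∂Q/∂x = -4*x - 2*y
  ∂P/∂y = x + 6*y
  integrand = ∂Q/∂x - ∂P/∂y = -5*x - 8*y.
Integrating over R: integral_0^1 integral_0^1 (-5*x - 8*y) dx dy = -13/2.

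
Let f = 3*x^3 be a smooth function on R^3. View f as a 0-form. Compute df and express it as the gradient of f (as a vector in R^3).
df = (9*x^2) dx + (0) dy + (0) dz; grad f = (9*x^2, 0, 0)

For a 0-form f, d f = (∂f/∂x) dx + (∂f/∂y) dy + (∂f/∂z) dz. The components of the vector representation are exactly the entries of grad f in Cartesian coordinates:
  ∂f/∂x = 9*x^2
  ∂f/∂y = 0
  ∂f/∂z = 0.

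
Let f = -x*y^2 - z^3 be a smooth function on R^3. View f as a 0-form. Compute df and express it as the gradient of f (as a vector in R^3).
df = (-y^2) dx + (-2*x*y) dy + (-3*z^2) dz; grad f = (-y^2, -2*x*y, -3*z^2)

For a 0-form f, d f = (∂f/∂x) dx + (∂f/∂y) dy + (∂f/∂z) dz. The components of the vector representation are exactly the entries of grad f in Cartesian coordinates:
  ∂f/∂x = -y^2
  ∂f/∂y = -2*x*y
  ∂f/∂z = -3*z^2.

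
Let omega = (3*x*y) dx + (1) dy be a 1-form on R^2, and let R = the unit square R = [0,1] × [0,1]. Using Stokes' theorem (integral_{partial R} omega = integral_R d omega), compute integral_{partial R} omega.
integral_(partial R) omega = -3/2

Stokes: integral_partial_R omega = integral_R d omega with d omega = (∂Q/∂x - ∂P/∂y) dx ∧ dy.
  ∂Q/∂x = 0
  ∂P/∂y = 3*x
  integrand = ∂Q/∂x - ∂P/∂y = -3*x.
Integrating over R: integral_0^1 integral_0^1 (-3*x) dx dy = -3/2.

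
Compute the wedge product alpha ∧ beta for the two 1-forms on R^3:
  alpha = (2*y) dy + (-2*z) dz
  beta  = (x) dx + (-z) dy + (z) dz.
alpha ∧ beta = (-2*x*y) dx ∧ dy + (2*z*(y - z)) dy ∧ dz + (2*x*z) dx ∧ dz

Distribute the wedge, using dx_i ∧ dx_j = -dx_j ∧ dx_i and dx_i ∧ dx_i = 0. For each pair (i, j) with i < j, the coefficient of dx_i ∧ dx_j in alpha ∧ beta is (alpha_i * beta_j - alpha_j * beta_i). Collecting: alpha ∧ beta = (-2*x*y) dx ∧ dy + (2*z*(y - z)) dy ∧ dz + (2*x*z) dx ∧ dz.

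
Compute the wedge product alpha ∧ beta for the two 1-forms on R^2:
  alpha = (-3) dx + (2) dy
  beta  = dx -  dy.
alpha ∧ beta = (1) dx ∧ dy

Distribute the wedge, using dx_i ∧ dx_j = -dx_j ∧ dx_i and dx_i ∧ dx_i = 0. For each pair (i, j) with i < j, the coefficient of dx_i ∧ dx_j in alpha ∧ beta is (alpha_i * beta_j - alpha_j * beta_i). Collecting: alpha ∧ beta = (1) dx ∧ dy.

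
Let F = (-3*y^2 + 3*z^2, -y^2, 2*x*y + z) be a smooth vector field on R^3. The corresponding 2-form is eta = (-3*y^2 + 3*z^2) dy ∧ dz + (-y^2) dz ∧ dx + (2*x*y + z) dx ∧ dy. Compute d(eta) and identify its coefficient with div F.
d(eta) = (1 - 2*y) dx ∧ dy ∧ dz; div F = 1 - 2*y

For a 2-form in R^3 of the form above, applying d gives a 3-form with coefficient ∂P/∂x + ∂Q/∂y + ∂R/∂z:
  ∂P/∂x = 0
  ∂Q/∂y = -2*y
  ∂R/∂z = 1
Sum = 1 - 2*y, which is exactly div F.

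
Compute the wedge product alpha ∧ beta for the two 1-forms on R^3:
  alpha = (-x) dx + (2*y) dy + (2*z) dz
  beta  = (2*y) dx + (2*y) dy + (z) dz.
alpha ∧ beta = (-2*y*(x + 2*y)) dx ∧ dy + (-z*(x + 4*y)) dx ∧ dz + (-2*y*z) dy ∧ dz

Distribute the wedge, using dx_i ∧ dx_j = -dx_j ∧ dx_i and dx_i ∧ dx_i = 0. For each pair (i, j) with i < j, the coefficient of dx_i ∧ dx_j in alpha ∧ beta is (alpha_i * beta_j - alpha_j * beta_i). Collecting: alpha ∧ beta = (-2*y*(x + 2*y)) dx ∧ dy + (-z*(x + 4*y)) dx ∧ dz + (-2*y*z) dy ∧ dz.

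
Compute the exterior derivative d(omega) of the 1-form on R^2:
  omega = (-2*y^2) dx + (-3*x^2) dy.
d(omega) = (-6*x + 4*y) dx ∧ dy

For a 1-form omega = sum_i f_i dx_i, the exterior derivative is
  d(omega) = sum_{i < j} (∂f_j/∂x_i - ∂f_i/∂x_j) dx_i ∧ dx_j.
  coefficient of dx ∧ dy: ∂f_2/∂x - ∂f_1/∂y = ∂(-3*x^2)/∂x - ∂(-2*y^2)/∂y = -6*x + 4*y
Assembling: d(omega) = (-6*x + 4*y) dx ∧ dy.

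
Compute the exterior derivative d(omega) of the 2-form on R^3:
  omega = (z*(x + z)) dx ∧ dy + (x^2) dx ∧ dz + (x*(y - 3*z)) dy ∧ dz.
d(omega) = (x + y - z) dx ∧ dy ∧ dz

For a 2-form omega = sum_{i<j} g_{ij} dx_i ∧ dx_j, the exterior derivative is
  d(omega) = sum_{i<j} d(g_{ij}) ∧ dx_i ∧ dx_j = sum_{i<j, k} (∂g_{ij}/∂x_k) dx_k ∧ dx_i ∧ dx_j.
Expand each term, using dx_k ∧ dx_i ∧ dx_j = sgn(permutation) dx_{(a)} ∧ dx_{(b)} ∧ dx_{(c)} with (a < b < c) sorted:
  d(z*(x + z)) includes (∂/∂z)(z*(x + z)) dz = (x + 2*z) dz, which multiplied by dx ∧ dy gives (x + 2*z) dx ∧ dy ∧ dz
  d(x*(y - 3*z)) includes (∂/∂x)(x*(y - 3*z)) dx = (y - 3*z) dx, which multiplied by dy ∧ dz gives (y - 3*z) dx ∧ dy ∧ dz
Collecting like 3-forms: d(omega) = (x + y - z) dx ∧ dy ∧ dz.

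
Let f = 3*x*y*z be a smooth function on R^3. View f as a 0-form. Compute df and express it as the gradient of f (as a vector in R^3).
df = (3*y*z) dx + (3*x*z) dy + (3*x*y) dz; grad f = (3*y*z, 3*x*z, 3*x*y)

For a 0-form f, d f = (∂f/∂x) dx + (∂f/∂y) dy + (∂f/∂z) dz. The components of the vector representation are exactly the entries of grad f in Cartesian coordinates:
  ∂f/∂x = 3*y*z
  ∂f/∂y = 3*x*z
  ∂f/∂z = 3*x*y.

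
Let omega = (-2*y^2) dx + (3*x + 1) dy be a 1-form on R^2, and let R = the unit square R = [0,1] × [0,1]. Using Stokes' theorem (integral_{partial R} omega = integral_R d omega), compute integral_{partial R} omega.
integral_(partial R) omega = 5

Stokes: integral_partial_R omega = integral_R d omega with d omega = (∂Q/∂x - ∂P/∂y) dx ∧ dy.
  ∂Q/∂x = 3
  ∂P/∂y = -4*y
  integrand = ∂Q/∂x - ∂P/∂y = 4*y + 3.
Integrating over R: integral_0^1 integral_0^1 (4*y + 3) dx dy = 5.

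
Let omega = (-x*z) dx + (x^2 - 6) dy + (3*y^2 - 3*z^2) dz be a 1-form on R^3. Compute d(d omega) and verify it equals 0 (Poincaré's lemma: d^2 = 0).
d(d omega) = 0

Step 1: d omega = sum_{i<j} (∂f_j/∂x_i - ∂f_i/∂x_j) dx_i ∧ dx_j:
  coeff of dx ∧ dy: 2*x
  coeff of dx ∧ dz: x
  coeff of dy ∧ dz: 6*y
Step 2: Apply d again to each 2-form coefficient. The only possible 3-form in R^3 is dx ∧ dy ∧ dz, with coefficient
  ∂(coeff of dy∧dz)/∂x - ∂(coeff of dx∧dz)/∂y + ∂(coeff of dx∧dy)/∂z
  = ∂/∂x (6*y) - ∂/∂y (x) + ∂/∂z (2*x).
Each of these terms simplifies to sums of mixed partials that cancel in pairs. The result is 0 (by equality of mixed partials for smooth functions — Schwarz / Clairaut).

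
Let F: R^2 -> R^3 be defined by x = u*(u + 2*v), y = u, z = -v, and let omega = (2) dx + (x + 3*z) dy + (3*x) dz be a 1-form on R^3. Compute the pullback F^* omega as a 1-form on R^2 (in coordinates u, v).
F^* omega = (u^2 + 2*u*v + 4*u + v) du + (u*(-3*u - 6*v + 4)) dv

Using F^*(f dg) = (f ∘ F) d(g ∘ F), substitute each coordinate x_i by F_i(u, v) in f_i, and replace dx_i by d F_i = (∂F_i/∂u) du + (∂F_i/∂v) dv.
  For the x component: f_1(F) = 2; d F_1 = (2*u + 2*v) du + (2*u) dv
  For the y component: f_2(F) = u^2 + 2*u*v - 3*v; d F_2 = (1) du + (0) dv
  For the z component: f_3(F) = 3*u*(u + 2*v); d F_3 = (0) du + (-1) dv
Combining and collecting du, dv coefficients:
  coeff of du: u^2 + 2*u*v + 4*u + v
  coeff of dv: u*(-3*u - 6*v + 4)
F^* omega = (u^2 + 2*u*v + 4*u + v) du + (u*(-3*u - 6*v + 4)) dv.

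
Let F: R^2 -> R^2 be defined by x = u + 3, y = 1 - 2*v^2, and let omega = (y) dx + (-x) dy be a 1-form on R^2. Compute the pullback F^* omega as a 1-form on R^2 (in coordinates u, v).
F^* omega = (1 - 2*v^2) du + (4*v*(u + 3)) dv

Using F^*(f dg) = (f ∘ F) d(g ∘ F), substitute each coordinate x_i by F_i(u, v) in f_i, and replace dx_i by d F_i = (∂F_i/∂u) du + (∂F_i/∂v) dv.
  For the x component: f_1(F) = 1 - 2*v^2; d F_1 = (1) du + (0) dv
  For the y component: f_2(F) = -u - 3; d F_2 = (0) du + (-4*v) dv
Combining and collecting du, dv coefficients:
  coeff of du: 1 - 2*v^2
  coeff of dv: 4*v*(u + 3)
F^* omega = (1 - 2*v^2) du + (4*v*(u + 3)) dv.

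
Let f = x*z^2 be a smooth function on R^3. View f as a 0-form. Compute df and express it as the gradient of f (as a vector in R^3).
df = (z^2) dx + (0) dy + (2*x*z) dz; grad f = (z^2, 0, 2*x*z)

For a 0-form f, d f = (∂f/∂x) dx + (∂f/∂y) dy + (∂f/∂z) dz. The components of the vector representation are exactly the entries of grad f in Cartesian coordinates:
  ∂f/∂x = z^2
  ∂f/∂y = 0
  ∂f/∂z = 2*x*z.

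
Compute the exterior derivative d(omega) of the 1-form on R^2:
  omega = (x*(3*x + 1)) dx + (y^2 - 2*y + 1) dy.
d(omega) = 0

For a 1-form omega = sum_i f_i dx_i, the exterior derivative is
  d(omega) = sum_{i < j} (∂f_j/∂x_i - ∂f_i/∂x_j) dx_i ∧ dx_j.

Assembling: d(omega) = 0.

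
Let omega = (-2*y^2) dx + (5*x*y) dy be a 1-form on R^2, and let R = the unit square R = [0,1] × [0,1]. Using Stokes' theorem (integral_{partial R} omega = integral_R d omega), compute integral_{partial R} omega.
integral_(partial R) omega = 9/2

Stokes: integral_partial_R omega = integral_R d omega with d omega = (∂Q/∂x - ∂P/∂y) dx ∧ dy.
  ∂Q/∂x = 5*y
  ∂P/∂y = -4*y
  integrand = ∂Q/∂x - ∂P/∂y = 9*y.
Integrating over R: integral_0^1 integral_0^1 (9*y) dx dy = 9/2.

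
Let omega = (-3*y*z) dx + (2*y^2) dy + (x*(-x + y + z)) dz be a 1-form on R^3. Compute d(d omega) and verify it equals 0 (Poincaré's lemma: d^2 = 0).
d(d omega) = 0

Step 1: d omega = sum_{i<j} (∂f_j/∂x_i - ∂f_i/∂x_j) dx_i ∧ dx_j:
  coeff of dx ∧ dy: 3*z
  coeff of dx ∧ dz: -2*x + 4*y + z
  coeff of dy ∧ dz: x
Step 2: Apply d again to each 2-form coefficient. The only possible 3-form in R^3 is dx ∧ dy ∧ dz, with coefficient
  ∂(coeff of dy∧dz)/∂x - ∂(coeff of dx∧dz)/∂y + ∂(coeff of dx∧dy)/∂z
  = ∂/∂x (x) - ∂/∂y (-2*x + 4*y + z) + ∂/∂z (3*z).
Each of these terms simplifies to sums of mixed partials that cancel in pairs. The result is 0 (by equality of mixed partials for smooth functions — Schwarz / Clairaut).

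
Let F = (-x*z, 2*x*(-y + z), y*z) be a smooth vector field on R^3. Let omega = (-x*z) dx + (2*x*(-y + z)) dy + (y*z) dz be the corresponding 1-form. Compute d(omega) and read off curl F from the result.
d(omega) = (-2*x + z) dy ∧ dz + (-x) dz ∧ dx + (-2*y + 2*z) dx ∧ dy; curl F = (-2*x + z, -x, -2*y + 2*z)

d omega = sum_{i<j} (∂f_j/∂x_i - ∂f_i/∂x_j) dx_i ∧ dx_j. Under the identification (dy ∧ dz, dz ∧ dx, dx ∧ dy) ↔ (e_x, e_y, e_z), the coefficients are exactly the components of curl F. Compute:
  ∂R/∂y - ∂Q/∂z = (z) - (2*x) = -2*x + z
  ∂P/∂z - ∂R/∂x = (-x) - (0) = -x
  ∂Q/∂x - ∂P/∂y = (-2*y + 2*z) - (0) = -2*y + 2*z.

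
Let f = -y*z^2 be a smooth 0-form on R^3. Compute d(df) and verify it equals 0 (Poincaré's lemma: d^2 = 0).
d(df) = 0

Step 1: df = sum_i (∂f/∂x_i) dx_i = (0) dx + (-z^2) dy + (-2*y*z) dz.
Step 2: Apply d again. Using the 1-form formula, the coefficient of dx ∧ dy in d(df) is ∂^2 f/∂x ∂y - ∂^2 f/∂y ∂x = (0) - (0) = 0 (equality of mixed partials for smooth f).
Similarly for dx ∧ dz and dy ∧ dz — all coefficients vanish. So d(df) = 0.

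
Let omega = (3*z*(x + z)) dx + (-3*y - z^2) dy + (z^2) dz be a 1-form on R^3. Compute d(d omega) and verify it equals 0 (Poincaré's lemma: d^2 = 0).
d(d omega) = 0

Step 1: d omega = sum_{i<j} (∂f_j/∂x_i - ∂f_i/∂x_j) dx_i ∧ dx_j:
  coeff of dx ∧ dy: 0
  coeff of dx ∧ dz: -3*x - 6*z
  coeff of dy ∧ dz: 2*z
Step 2: Apply d again to each 2-form coefficient. The only possible 3-form in R^3 is dx ∧ dy ∧ dz, with coefficient
  ∂(coeff of dy∧dz)/∂x - ∂(coeff of dx∧dz)/∂y + ∂(coeff of dx∧dy)/∂z
  = ∂/∂x (2*z) - ∂/∂y (-3*x - 6*z) + ∂/∂z (0).
Each of these terms simplifies to sums of mixed partials that cancel in pairs. The result is 0 (by equality of mixed partials for smooth functions — Schwarz / Clairaut).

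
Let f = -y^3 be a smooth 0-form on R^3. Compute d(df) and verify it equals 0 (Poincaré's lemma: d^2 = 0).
d(df) = 0

Step 1: df = sum_i (∂f/∂x_i) dx_i = (0) dx + (-3*y^2) dy + (0) dz.
Step 2: Apply d again. Using the 1-form formula, the coefficient of dx ∧ dy in d(df) is ∂^2 f/∂x ∂y - ∂^2 f/∂y ∂x = (0) - (0) = 0 (equality of mixed partials for smooth f).
Similarly for dx ∧ dz and dy ∧ dz — all coefficients vanish. So d(df) = 0.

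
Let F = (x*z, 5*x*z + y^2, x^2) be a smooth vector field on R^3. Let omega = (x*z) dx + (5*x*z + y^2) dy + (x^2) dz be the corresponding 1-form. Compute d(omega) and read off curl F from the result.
d(omega) = (-5*x) dy ∧ dz + (-x) dz ∧ dx + (5*z) dx ∧ dy; curl F = (-5*x, -x, 5*z)

d omega = sum_{i<j} (∂f_j/∂x_i - ∂f_i/∂x_j) dx_i ∧ dx_j. Under the identification (dy ∧ dz, dz ∧ dx, dx ∧ dy) ↔ (e_x, e_y, e_z), the coefficients are exactly the components of curl F. Compute:
  ∂R/∂y - ∂Q/∂z = (0) - (5*x) = -5*x
  ∂P/∂z - ∂R/∂x = (x) - (2*x) = -x
  ∂Q/∂x - ∂P/∂y = (5*z) - (0) = 5*z.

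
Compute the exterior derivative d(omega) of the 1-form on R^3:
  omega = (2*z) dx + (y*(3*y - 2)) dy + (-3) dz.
d(omega) = (-2) dx ∧ dz

For a 1-form omega = sum_i f_i dx_i, the exterior derivative is
  d(omega) = sum_{i < j} (∂f_j/∂x_i - ∂f_i/∂x_j) dx_i ∧ dx_j.
  coefficient of dx ∧ dz: ∂f_3/∂x - ∂f_1/∂z = ∂(-3)/∂x - ∂(2*z)/∂z = -2
Assembling: d(omega) = (-2) dx ∧ dz.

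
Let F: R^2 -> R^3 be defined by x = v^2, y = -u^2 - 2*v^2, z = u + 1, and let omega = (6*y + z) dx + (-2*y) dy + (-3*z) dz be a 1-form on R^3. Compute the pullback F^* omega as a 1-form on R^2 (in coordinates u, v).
F^* omega = (-4*u^3 - 8*u*v^2 - 3*u - 3) du + (2*v*(-10*u^2 + u - 20*v^2 + 1)) dv

Using F^*(f dg) = (f ∘ F) d(g ∘ F), substitute each coordinate x_i by F_i(u, v) in f_i, and replace dx_i by d F_i = (∂F_i/∂u) du + (∂F_i/∂v) dv.
  For the x component: f_1(F) = -6*u^2 + u - 12*v^2 + 1; d F_1 = (0) du + (2*v) dv
  For the y component: f_2(F) = 2*u^2 + 4*v^2; d F_2 = (-2*u) du + (-4*v) dv
  For the z component: f_3(F) = -3*u - 3; d F_3 = (1) du + (0) dv
Combining and collecting du, dv coefficients:
  coeff of du: -4*u^3 - 8*u*v^2 - 3*u - 3
  coeff of dv: 2*v*(-10*u^2 + u - 20*v^2 + 1)
F^* omega = (-4*u^3 - 8*u*v^2 - 3*u - 3) du + (2*v*(-10*u^2 + u - 20*v^2 + 1)) dv.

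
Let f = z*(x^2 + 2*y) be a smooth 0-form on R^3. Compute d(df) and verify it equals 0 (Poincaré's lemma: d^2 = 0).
d(df) = 0

Step 1: df = sum_i (∂f/∂x_i) dx_i = (2*x*z) dx + (2*z) dy + (x^2 + 2*y) dz.
Step 2: Apply d again. Using the 1-form formula, the coefficient of dx ∧ dy in d(df) is ∂^2 f/∂x ∂y - ∂^2 f/∂y ∂x = (0) - (0) = 0 (equality of mixed partials for smooth f).
Similarly for dx ∧ dz and dy ∧ dz — all coefficients vanish. So d(df) = 0.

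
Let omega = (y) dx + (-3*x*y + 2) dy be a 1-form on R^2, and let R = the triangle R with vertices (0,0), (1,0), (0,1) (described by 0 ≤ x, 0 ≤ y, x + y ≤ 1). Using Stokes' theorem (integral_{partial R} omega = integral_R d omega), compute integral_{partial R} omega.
integral_(partial R) omega = -1

Stokes: integral_partial_R omega = integral_R d omega with d omega = (∂Q/∂x - ∂P/∂y) dx ∧ dy.
  ∂Q/∂x = -3*y
  ∂P/∂y = 1
  integrand = ∂Q/∂x - ∂P/∂y = -3*y - 1.
Integrating over R: integral_0^1 integral_0^{1-x} (-3*y - 1) dy dx = -1.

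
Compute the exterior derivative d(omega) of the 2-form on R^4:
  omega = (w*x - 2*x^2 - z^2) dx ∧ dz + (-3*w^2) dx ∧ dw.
d(omega) = (x) dx ∧ dz ∧ dw

For a 2-form omega = sum_{i<j} g_{ij} dx_i ∧ dx_j, the exterior derivative is
  d(omega) = sum_{i<j} d(g_{ij}) ∧ dx_i ∧ dx_j = sum_{i<j, k} (∂g_{ij}/∂x_k) dx_k ∧ dx_i ∧ dx_j.
Expand each term, using dx_k ∧ dx_i ∧ dx_j = sgn(permutation) dx_{(a)} ∧ dx_{(b)} ∧ dx_{(c)} with (a < b < c) sorted:
  d(w*x - 2*x^2 - z^2) includes (∂/∂w)(w*x - 2*x^2 - z^2) dw = (x) dw, which multiplied by dx ∧ dz gives (x) dx ∧ dz ∧ dw
Collecting like 3-forms: d(omega) = (x) dx ∧ dz ∧ dw.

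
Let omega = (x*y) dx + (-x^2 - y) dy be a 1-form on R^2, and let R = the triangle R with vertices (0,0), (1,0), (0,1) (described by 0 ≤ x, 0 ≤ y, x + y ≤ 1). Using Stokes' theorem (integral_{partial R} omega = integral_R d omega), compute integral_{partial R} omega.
integral_(partial R) omega = -1/2

Stokes: integral_partial_R omega = integral_R d omega with d omega = (∂Q/∂x - ∂P/∂y) dx ∧ dy.
  ∂Q/∂x = -2*x
  ∂P/∂y = x
  integrand = ∂Q/∂x - ∂P/∂y = -3*x.
Integrating over R: integral_0^1 integral_0^{1-x} (-3*x) dy dx = -1/2.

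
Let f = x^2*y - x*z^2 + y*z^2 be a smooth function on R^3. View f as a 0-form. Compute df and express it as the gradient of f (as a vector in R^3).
df = (2*x*y - z^2) dx + (x^2 + z^2) dy + (2*z*(-x + y)) dz; grad f = (2*x*y - z^2, x^2 + z^2, 2*z*(-x + y))

For a 0-form f, d f = (∂f/∂x) dx + (∂f/∂y) dy + (∂f/∂z) dz. The components of the vector representation are exactly the entries of grad f in Cartesian coordinates:
  ∂f/∂x = 2*x*y - z^2
  ∂f/∂y = x^2 + z^2
  ∂f/∂z = 2*z*(-x + y).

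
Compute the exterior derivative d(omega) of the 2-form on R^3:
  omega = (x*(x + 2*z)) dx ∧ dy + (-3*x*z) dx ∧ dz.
d(omega) = (2*x) dx ∧ dy ∧ dz

For a 2-form omega = sum_{i<j} g_{ij} dx_i ∧ dx_j, the exterior derivative is
  d(omega) = sum_{i<j} d(g_{ij}) ∧ dx_i ∧ dx_j = sum_{i<j, k} (∂g_{ij}/∂x_k) dx_k ∧ dx_i ∧ dx_j.
Expand each term, using dx_k ∧ dx_i ∧ dx_j = sgn(permutation) dx_{(a)} ∧ dx_{(b)} ∧ dx_{(c)} with (a < b < c) sorted:
  d(x*(x + 2*z)) includes (∂/∂z)(x*(x + 2*z)) dz = (2*x) dz, which multiplied by dx ∧ dy gives (2*x) dx ∧ dy ∧ dz
Collecting like 3-forms: d(omega) = (2*x) dx ∧ dy ∧ dz.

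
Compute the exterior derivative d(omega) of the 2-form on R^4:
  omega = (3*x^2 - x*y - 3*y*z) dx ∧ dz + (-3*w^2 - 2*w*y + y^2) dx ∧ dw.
d(omega) = (x + 3*z) dx ∧ dy ∧ dz + (2*w - 2*y) dx ∧ dy ∧ dw

For a 2-form omega = sum_{i<j} g_{ij} dx_i ∧ dx_j, the exterior derivative is
  d(omega) = sum_{i<j} d(g_{ij}) ∧ dx_i ∧ dx_j = sum_{i<j, k} (∂g_{ij}/∂x_k) dx_k ∧ dx_i ∧ dx_j.
Expand each term, using dx_k ∧ dx_i ∧ dx_j = sgn(permutation) dx_{(a)} ∧ dx_{(b)} ∧ dx_{(c)} with (a < b < c) sorted:
  d(3*x^2 - x*y - 3*y*z) includes (∂/∂y)(3*x^2 - x*y - 3*y*z) dy = (-x - 3*z) dy, which multiplied by dx ∧ dz gives (x + 3*z) dx ∧ dy ∧ dz
  d(-3*w^2 - 2*w*y + y^2) includes (∂/∂y)(-3*w^2 - 2*w*y + y^2) dy = (-2*w + 2*y) dy, which multiplied by dx ∧ dw gives (2*w - 2*y) dx ∧ dy ∧ dw
Collecting like 3-forms: d(omega) = (x + 3*z) dx ∧ dy ∧ dz + (2*w - 2*y) dx ∧ dy ∧ dw.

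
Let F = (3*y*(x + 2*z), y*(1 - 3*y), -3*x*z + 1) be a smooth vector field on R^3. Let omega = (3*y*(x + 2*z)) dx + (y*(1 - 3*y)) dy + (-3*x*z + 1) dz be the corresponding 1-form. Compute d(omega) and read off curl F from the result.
d(omega) = (0) dy ∧ dz + (6*y + 3*z) dz ∧ dx + (-3*x - 6*z) dx ∧ dy; curl F = (0, 6*y + 3*z, -3*x - 6*z)

d omega = sum_{i<j} (∂f_j/∂x_i - ∂f_i/∂x_j) dx_i ∧ dx_j. Under the identification (dy ∧ dz, dz ∧ dx, dx ∧ dy) ↔ (e_x, e_y, e_z), the coefficients are exactly the components of curl F. Compute:
  ∂R/∂y - ∂Q/∂z = (0) - (0) = 0
  ∂P/∂z - ∂R/∂x = (6*y) - (-3*z) = 6*y + 3*z
  ∂Q/∂x - ∂P/∂y = (0) - (3*x + 6*z) = -3*x - 6*z.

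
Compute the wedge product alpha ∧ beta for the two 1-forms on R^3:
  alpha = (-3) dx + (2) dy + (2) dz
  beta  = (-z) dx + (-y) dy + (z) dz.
alpha ∧ beta = (3*y + 2*z) dx ∧ dy + (-z) dx ∧ dz + (2*y + 2*z) dy ∧ dz

Distribute the wedge, using dx_i ∧ dx_j = -dx_j ∧ dx_i and dx_i ∧ dx_i = 0. For each pair (i, j) with i < j, the coefficient of dx_i ∧ dx_j in alpha ∧ beta is (alpha_i * beta_j - alpha_j * beta_i). Collecting: alpha ∧ beta = (3*y + 2*z) dx ∧ dy + (-z) dx ∧ dz + (2*y + 2*z) dy ∧ dz.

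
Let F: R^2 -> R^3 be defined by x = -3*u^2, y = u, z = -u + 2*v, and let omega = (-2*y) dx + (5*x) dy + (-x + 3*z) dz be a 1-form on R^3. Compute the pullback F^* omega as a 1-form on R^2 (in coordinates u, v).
F^* omega = (-6*u^2 + 3*u - 6*v) du + (6*u^2 - 6*u + 12*v) dv

Using F^*(f dg) = (f ∘ F) d(g ∘ F), substitute each coordinate x_i by F_i(u, v) in f_i, and replace dx_i by d F_i = (∂F_i/∂u) du + (∂F_i/∂v) dv.
  For the x component: f_1(F) = -2*u; d F_1 = (-6*u) du + (0) dv
  For the y component: f_2(F) = -15*u^2; d F_2 = (1) du + (0) dv
  For the z component: f_3(F) = 3*u^2 - 3*u + 6*v; d F_3 = (-1) du + (2) dv
Combining and collecting du, dv coefficients:
  coeff of du: -6*u^2 + 3*u - 6*v
  coeff of dv: 6*u^2 - 6*u + 12*v
F^* omega = (-6*u^2 + 3*u - 6*v) du + (6*u^2 - 6*u + 12*v) dv.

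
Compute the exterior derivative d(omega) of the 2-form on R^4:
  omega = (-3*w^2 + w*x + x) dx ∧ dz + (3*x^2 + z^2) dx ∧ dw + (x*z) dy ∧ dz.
d(omega) = (-6*w + x - 2*z) dx ∧ dz ∧ dw + (z) dx ∧ dy ∧ dz

For a 2-form omega = sum_{i<j} g_{ij} dx_i ∧ dx_j, the exterior derivative is
  d(omega) = sum_{i<j} d(g_{ij}) ∧ dx_i ∧ dx_j = sum_{i<j, k} (∂g_{ij}/∂x_k) dx_k ∧ dx_i ∧ dx_j.
Expand each term, using dx_k ∧ dx_i ∧ dx_j = sgn(permutation) dx_{(a)} ∧ dx_{(b)} ∧ dx_{(c)} with (a < b < c) sorted:
  d(-3*w^2 + w*x + x) includes (∂/∂w)(-3*w^2 + w*x + x) dw = (-6*w + x) dw, which multiplied by dx ∧ dz gives (-6*w + x) dx ∧ dz ∧ dw
  d(3*x^2 + z^2) includes (∂/∂z)(3*x^2 + z^2) dz = (2*z) dz, which multiplied by dx ∧ dw gives (-2*z) dx ∧ dz ∧ dw
  d(x*z) includes (∂/∂x)(x*z) dx = (z) dx, which multiplied by dy ∧ dz gives (z) dx ∧ dy ∧ dz
Collecting like 3-forms: d(omega) = (-6*w + x - 2*z) dx ∧ dz ∧ dw + (z) dx ∧ dy ∧ dz.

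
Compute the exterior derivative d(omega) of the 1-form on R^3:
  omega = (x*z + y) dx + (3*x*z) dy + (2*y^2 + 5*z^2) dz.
d(omega) = (3*z - 1) dx ∧ dy + (-x) dx ∧ dz + (-3*x + 4*y) dy ∧ dz

For a 1-form omega = sum_i f_i dx_i, the exterior derivative is
  d(omega) = sum_{i < j} (∂f_j/∂x_i - ∂f_i/∂x_j) dx_i ∧ dx_j.
  coefficient of dx ∧ dy: ∂f_2/∂x - ∂f_1/∂y = ∂(3*x*z)/∂x - ∂(x*z + y)/∂y = 3*z - 1
  coefficient of dx ∧ dz: ∂f_3/∂x - ∂f_1/∂z = ∂(2*y^2 + 5*z^2)/∂x - ∂(x*z + y)/∂z = -x
  coefficient of dy ∧ dz: ∂f_3/∂y - ∂f_2/∂z = ∂(2*y^2 + 5*z^2)/∂y - ∂(3*x*z)/∂z = -3*x + 4*y
Assembling: d(omega) = (3*z - 1) dx ∧ dy + (-x) dx ∧ dz + (-3*x + 4*y) dy ∧ dz.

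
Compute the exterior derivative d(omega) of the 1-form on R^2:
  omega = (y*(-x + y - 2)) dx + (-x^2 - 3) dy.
d(omega) = (-x - 2*y + 2) dx ∧ dy

For a 1-form omega = sum_i f_i dx_i, the exterior derivative is
  d(omega) = sum_{i < j} (∂f_j/∂x_i - ∂f_i/∂x_j) dx_i ∧ dx_j.
  coefficient of dx ∧ dy: ∂f_2/∂x - ∂f_1/∂y = ∂(-x^2 - 3)/∂x - ∂(y*(-x + y - 2))/∂y = -x - 2*y + 2
Assembling: d(omega) = (-x - 2*y + 2) dx ∧ dy.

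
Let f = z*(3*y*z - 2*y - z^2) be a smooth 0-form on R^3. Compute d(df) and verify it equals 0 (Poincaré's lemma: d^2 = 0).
d(df) = 0

Step 1: df = sum_i (∂f/∂x_i) dx_i = (0) dx + (z*(3*z - 2)) dy + (6*y*z - 2*y - 3*z^2) dz.
Step 2: Apply d again. Using the 1-form formula, the coefficient of dx ∧ dy in d(df) is ∂^2 f/∂x ∂y - ∂^2 f/∂y ∂x = (0) - (0) = 0 (equality of mixed partials for smooth f).
Similarly for dx ∧ dz and dy ∧ dz — all coefficients vanish. So d(df) = 0.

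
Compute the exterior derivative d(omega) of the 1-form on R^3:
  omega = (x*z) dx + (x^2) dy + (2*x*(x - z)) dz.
d(omega) = (2*x) dx ∧ dy + (3*x - 2*z) dx ∧ dz

For a 1-form omega = sum_i f_i dx_i, the exterior derivative is
  d(omega) = sum_{i < j} (∂f_j/∂x_i - ∂f_i/∂x_j) dx_i ∧ dx_j.
  coefficient of dx ∧ dy: ∂f_2/∂x - ∂f_1/∂y = ∂(x^2)/∂x - ∂(x*z)/∂y = 2*x
  coefficient of dx ∧ dz: ∂f_3/∂x - ∂f_1/∂z = ∂(2*x*(x - z))/∂x - ∂(x*z)/∂z = 3*x - 2*z
Assembling: d(omega) = (2*x) dx ∧ dy + (3*x - 2*z) dx ∧ dz.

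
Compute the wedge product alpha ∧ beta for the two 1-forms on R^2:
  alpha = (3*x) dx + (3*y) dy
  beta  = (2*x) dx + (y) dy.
alpha ∧ beta = (-3*x*y) dx ∧ dy

Distribute the wedge, using dx_i ∧ dx_j = -dx_j ∧ dx_i and dx_i ∧ dx_i = 0. For each pair (i, j) with i < j, the coefficient of dx_i ∧ dx_j in alpha ∧ beta is (alpha_i * beta_j - alpha_j * beta_i). Collecting: alpha ∧ beta = (-3*x*y) dx ∧ dy.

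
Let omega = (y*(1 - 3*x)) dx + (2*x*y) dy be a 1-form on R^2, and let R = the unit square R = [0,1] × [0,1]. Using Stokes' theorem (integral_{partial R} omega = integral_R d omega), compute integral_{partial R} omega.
integral_(partial R) omega = 3/2

Stokes: integral_partial_R omega = integral_R d omega with d omega = (∂Q/∂x - ∂P/∂y) dx ∧ dy.
  ∂Q/∂x = 2*y
  ∂P/∂y = 1 - 3*x
  integrand = ∂Q/∂x - ∂P/∂y = 3*x + 2*y - 1.
Integrating over R: integral_0^1 integral_0^1 (3*x + 2*y - 1) dx dy = 3/2.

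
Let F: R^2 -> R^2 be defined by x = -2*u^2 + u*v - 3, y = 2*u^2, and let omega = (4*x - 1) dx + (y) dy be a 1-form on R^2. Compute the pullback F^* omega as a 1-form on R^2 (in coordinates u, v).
F^* omega = (40*u^3 - 24*u^2*v + 4*u*v^2 + 52*u - 13*v) du + (u*(-8*u^2 + 4*u*v - 13)) dv

Using F^*(f dg) = (f ∘ F) d(g ∘ F), substitute each coordinate x_i by F_i(u, v) in f_i, and replace dx_i by d F_i = (∂F_i/∂u) du + (∂F_i/∂v) dv.
  For the x component: f_1(F) = -8*u^2 + 4*u*v - 13; d F_1 = (-4*u + v) du + (u) dv
  For the y component: f_2(F) = 2*u^2; d F_2 = (4*u) du + (0) dv
Combining and collecting du, dv coefficients:
  coeff of du: 40*u^3 - 24*u^2*v + 4*u*v^2 + 52*u - 13*v
  coeff of dv: u*(-8*u^2 + 4*u*v - 13)
F^* omega = (40*u^3 - 24*u^2*v + 4*u*v^2 + 52*u - 13*v) du + (u*(-8*u^2 + 4*u*v - 13)) dv.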